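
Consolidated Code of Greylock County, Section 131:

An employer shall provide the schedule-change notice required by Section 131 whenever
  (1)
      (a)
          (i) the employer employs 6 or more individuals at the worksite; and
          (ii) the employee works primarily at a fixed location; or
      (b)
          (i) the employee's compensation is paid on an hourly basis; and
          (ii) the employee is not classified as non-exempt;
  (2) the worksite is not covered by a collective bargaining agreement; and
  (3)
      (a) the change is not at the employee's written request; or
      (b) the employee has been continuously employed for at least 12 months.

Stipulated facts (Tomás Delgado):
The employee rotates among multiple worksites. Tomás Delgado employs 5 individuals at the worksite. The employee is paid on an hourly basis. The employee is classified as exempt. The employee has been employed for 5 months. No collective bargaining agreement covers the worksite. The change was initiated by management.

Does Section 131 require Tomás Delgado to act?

Yes — required.

(i) ≥ 6 at site — fails.
(ii) fixed location — not satisfied.
(a): F AND F → false.
(i) hourly-paid — met.
(ii) not (non-exempt) — satisfied.
So (b) is satisfied (T AND T).
(1) = F OR T = true.
(2) no CBA — satisfied.
(a) not employee-requested — met.
(b) tenure ≥ 12 mo. — not met.
(3) = T OR F = true.
So Overall is satisfied (T AND T AND T).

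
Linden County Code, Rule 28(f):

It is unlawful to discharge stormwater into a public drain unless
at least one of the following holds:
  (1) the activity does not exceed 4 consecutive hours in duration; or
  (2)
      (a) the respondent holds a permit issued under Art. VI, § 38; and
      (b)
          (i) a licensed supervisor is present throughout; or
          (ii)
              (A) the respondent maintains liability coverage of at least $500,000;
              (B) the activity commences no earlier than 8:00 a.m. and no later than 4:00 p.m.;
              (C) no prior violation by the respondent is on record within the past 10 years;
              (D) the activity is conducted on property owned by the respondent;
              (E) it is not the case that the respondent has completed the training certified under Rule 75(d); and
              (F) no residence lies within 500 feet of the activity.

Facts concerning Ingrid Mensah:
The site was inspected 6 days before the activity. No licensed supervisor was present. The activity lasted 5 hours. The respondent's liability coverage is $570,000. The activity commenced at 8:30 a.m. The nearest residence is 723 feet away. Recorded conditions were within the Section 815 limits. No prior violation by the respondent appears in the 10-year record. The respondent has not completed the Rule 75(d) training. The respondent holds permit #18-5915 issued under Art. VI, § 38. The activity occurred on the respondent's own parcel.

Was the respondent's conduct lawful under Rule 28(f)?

Yes — lawful.

(1) ≤ 4 hrs duration — fails.
(a) holds permit — met.
(i) supervisor present — not met.
(A) coverage ≥ $500,000 — holds.
(B) start within hours — holds.
(C) no prior violation — satisfied.
(D) own property — satisfied.
(E) not (training certified) — satisfied.
(F) no residence in 500 ft — satisfied.
(ii): T AND T AND T AND T AND T AND T → true.
So (b) is satisfied (F OR T).
So (2) is satisfied (T AND T).
So Overall is satisfied (F OR T).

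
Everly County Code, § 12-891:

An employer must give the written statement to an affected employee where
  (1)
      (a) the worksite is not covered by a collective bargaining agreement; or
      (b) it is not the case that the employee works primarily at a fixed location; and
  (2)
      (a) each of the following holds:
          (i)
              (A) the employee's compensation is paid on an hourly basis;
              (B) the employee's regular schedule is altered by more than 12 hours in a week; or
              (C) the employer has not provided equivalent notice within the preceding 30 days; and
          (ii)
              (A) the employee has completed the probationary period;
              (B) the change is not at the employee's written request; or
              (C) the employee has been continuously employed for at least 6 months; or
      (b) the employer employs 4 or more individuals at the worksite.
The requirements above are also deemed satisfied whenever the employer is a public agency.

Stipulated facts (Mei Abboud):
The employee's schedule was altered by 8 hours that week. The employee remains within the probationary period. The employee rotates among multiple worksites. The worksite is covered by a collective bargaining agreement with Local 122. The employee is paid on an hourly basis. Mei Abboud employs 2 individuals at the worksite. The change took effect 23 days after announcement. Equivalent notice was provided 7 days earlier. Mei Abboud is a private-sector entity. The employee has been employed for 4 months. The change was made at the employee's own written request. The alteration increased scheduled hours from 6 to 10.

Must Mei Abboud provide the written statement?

(a) no CBA — not satisfied.
(b) not (fixed location) — met.
So (1) is satisfied (F OR T).
(A) hourly-paid — met.
(B) schedule shift > 12h — not met.
(C) no recent notice — not satisfied.
(i): T OR F OR F → true.
(A) past probation — not satisfied.
(B) not employee-requested — not met.
(C) tenure ≥ 6 mo. — not satisfied.
(ii) = F OR F OR F = false.
(a) = T AND F = false.
(b) ≥ 4 at site — not satisfied.
(2) = F OR F = false.
Overall: T AND F → false.
Exception (public agency) — not satisfied.
Result: main false OR exception false → false.

No — not required.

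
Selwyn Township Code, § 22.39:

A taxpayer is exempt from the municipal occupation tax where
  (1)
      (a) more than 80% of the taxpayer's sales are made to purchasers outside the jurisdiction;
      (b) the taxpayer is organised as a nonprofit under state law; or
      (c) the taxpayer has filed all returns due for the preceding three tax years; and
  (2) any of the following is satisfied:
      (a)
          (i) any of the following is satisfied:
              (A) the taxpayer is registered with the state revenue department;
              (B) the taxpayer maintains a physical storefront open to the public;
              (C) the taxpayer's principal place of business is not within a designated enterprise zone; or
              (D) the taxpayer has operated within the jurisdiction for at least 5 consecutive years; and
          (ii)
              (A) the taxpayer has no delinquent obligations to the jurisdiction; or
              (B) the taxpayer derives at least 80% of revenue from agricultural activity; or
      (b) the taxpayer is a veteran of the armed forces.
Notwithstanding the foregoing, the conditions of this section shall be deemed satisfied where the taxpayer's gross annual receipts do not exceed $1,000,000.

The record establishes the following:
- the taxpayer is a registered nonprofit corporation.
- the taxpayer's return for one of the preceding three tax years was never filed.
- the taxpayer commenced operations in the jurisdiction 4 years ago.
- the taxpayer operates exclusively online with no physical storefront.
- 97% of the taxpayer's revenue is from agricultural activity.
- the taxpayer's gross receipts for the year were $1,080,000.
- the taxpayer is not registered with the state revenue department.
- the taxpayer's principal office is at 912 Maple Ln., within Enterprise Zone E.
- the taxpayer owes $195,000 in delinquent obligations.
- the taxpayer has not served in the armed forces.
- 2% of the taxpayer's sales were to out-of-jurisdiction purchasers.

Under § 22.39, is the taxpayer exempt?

(a) >80% out-of-jur. sales — not satisfied.
(b) nonprofit — holds.
(c) returns current — not satisfied.
(1) = F OR T OR F = true.
(A) state-registered — not satisfied.
(B) has storefront — fails.
(C) not (in enterprise zone) — fails.
(D) ≥ 5 yrs in jurisdiction — fails.
(i): F OR F OR F OR F → false.
(A) no delinquency — not satisfied.
(B) ≥80% agricultural — holds.
So (ii) is satisfied (F OR T).
(a): F AND T → false.
(b) veteran — not satisfied.
So (2) is not satisfied (F OR F).
Overall = T AND F = false.
Exception (receipts ≤ $1,000,000) — not satisfied.
Result: main false OR exception false → false.

No — not exempt.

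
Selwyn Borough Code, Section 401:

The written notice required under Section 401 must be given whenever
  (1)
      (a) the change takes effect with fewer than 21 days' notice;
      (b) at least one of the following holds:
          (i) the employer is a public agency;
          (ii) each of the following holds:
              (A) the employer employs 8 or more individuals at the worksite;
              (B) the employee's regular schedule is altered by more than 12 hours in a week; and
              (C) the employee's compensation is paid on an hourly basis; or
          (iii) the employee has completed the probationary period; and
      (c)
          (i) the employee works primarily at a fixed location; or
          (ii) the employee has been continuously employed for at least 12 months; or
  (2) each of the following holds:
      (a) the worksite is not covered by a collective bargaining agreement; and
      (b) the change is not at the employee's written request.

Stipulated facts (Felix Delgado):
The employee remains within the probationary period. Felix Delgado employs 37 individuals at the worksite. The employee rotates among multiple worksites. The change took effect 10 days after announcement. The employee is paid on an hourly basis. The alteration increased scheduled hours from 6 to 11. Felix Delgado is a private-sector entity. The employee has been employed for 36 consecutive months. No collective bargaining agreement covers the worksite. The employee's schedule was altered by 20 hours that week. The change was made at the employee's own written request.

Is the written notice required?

(a) < 21 days' notice — holds.
(i) public agency — not met.
(A) ≥ 8 at site — met.
(B) schedule shift > 12h — met.
(C) hourly-paid — met.
(ii) = T AND T AND T = true.
(iii) past probation — not satisfied.
So (b) is satisfied (F OR T OR F).
(i) fixed location — fails.
(ii) tenure ≥ 12 mo. — holds.
(c) = F OR T = true.
(1): T AND T AND T → true.
(a) no CBA — met.
(b) not employee-requested — fails.
(2): T AND F → false.
Overall: T OR F → true.

Yes — required.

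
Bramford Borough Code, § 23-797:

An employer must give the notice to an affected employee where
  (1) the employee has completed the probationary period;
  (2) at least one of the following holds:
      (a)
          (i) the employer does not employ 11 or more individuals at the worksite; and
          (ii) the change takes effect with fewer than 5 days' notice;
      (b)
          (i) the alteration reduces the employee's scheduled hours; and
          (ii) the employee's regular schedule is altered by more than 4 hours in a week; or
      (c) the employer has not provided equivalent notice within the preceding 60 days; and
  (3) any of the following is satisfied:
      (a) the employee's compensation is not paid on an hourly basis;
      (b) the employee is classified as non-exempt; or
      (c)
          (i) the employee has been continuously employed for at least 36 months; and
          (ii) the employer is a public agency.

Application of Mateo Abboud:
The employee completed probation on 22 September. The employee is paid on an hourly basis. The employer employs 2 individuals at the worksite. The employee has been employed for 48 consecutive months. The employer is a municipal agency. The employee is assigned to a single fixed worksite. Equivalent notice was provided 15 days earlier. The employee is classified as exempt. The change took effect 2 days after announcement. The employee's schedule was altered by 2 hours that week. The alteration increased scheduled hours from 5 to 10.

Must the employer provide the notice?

(1) past probation — satisfied.
(i) not (≥ 11 at site) — holds.
(ii) < 5 days' notice — satisfied.
So (a) is satisfied (T AND T).
(i) hours reduced — not met.
(ii) schedule shift > 4h — not satisfied.
So (b) is not satisfied (F AND F).
(c) no recent notice — not met.
So (2) is satisfied (T OR F OR F).
(a) not (hourly-paid) — not met.
(b) non-exempt — fails.
(i) tenure ≥ 36 mo. — holds.
(ii) public agency — holds.
(c): T AND T → true.
(3) = F OR F OR T = true.
So Overall is satisfied (T AND T AND T).

Yes — required.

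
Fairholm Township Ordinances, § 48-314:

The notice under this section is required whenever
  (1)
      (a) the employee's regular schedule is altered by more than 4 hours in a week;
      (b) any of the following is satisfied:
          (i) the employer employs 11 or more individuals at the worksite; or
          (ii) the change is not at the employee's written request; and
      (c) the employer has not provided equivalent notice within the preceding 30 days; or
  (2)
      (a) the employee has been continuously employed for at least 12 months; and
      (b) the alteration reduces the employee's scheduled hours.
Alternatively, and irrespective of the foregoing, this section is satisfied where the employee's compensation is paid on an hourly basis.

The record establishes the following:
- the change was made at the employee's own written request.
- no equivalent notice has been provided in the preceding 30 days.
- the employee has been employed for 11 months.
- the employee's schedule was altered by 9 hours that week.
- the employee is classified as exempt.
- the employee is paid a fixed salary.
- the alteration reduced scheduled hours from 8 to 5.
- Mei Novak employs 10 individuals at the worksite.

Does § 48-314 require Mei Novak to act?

(a) schedule shift > 4h — met.
(i) ≥ 11 at site — not satisfied.
(ii) not employee-requested — not satisfied.
(b) = F OR F = false.
(c) no recent notice — holds.
(1) = T AND F AND T = false.
(a) tenure ≥ 12 mo. — not satisfied.
(b) hours reduced — met.
(2) = F AND T = false.
Overall: F OR F → false.
Exception (hourly-paid) — not satisfied.
Result: main false OR exception false → false.

No — not required.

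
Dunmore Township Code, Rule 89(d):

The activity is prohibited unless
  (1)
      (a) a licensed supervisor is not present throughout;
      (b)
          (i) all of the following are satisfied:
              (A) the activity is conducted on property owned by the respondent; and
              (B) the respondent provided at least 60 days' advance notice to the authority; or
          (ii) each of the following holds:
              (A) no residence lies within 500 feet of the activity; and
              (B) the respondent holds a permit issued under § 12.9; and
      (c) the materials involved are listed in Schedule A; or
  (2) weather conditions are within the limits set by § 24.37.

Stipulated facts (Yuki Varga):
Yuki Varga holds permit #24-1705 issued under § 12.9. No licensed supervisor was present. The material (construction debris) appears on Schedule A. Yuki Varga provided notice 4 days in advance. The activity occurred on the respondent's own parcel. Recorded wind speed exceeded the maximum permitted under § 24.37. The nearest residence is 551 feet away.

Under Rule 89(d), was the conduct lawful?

(a) not (supervisor present) — holds.
(A) own property — satisfied.
(B) ≥60 days' notice — fails.
(i) = T AND F = false.
(A) no residence in 500 ft — met.
(B) holds permit — met.
(ii) = T AND T = true.
(b) = F OR T = true.
(c) Schedule A material — holds.
(1) = T AND T AND T = true.
(2) weather ok — not met.
So Overall is satisfied (T OR F).

Yes — lawful.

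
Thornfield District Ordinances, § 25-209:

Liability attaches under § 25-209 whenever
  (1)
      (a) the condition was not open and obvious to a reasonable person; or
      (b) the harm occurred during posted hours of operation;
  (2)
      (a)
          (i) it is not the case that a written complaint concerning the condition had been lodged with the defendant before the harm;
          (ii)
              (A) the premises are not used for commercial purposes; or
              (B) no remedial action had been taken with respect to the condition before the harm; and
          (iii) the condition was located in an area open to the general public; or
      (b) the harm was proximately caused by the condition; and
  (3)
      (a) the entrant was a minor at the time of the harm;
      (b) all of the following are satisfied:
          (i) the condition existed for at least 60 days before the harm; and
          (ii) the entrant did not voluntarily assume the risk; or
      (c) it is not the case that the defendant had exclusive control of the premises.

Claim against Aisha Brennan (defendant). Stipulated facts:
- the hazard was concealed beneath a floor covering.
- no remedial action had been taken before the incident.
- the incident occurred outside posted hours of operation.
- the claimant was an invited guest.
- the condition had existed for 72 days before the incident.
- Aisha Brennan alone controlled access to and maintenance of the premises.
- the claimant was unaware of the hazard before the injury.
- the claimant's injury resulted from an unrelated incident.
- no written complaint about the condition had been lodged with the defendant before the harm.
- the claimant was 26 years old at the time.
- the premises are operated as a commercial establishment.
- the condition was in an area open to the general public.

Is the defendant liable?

(a) not open/obvious — met.
(b) during posted hours — fails.
(1) = T OR F = true.
(i) not (complaint lodged) — satisfied.
(A) not (commercial use) — not met.
(B) no remedial action — met.
(ii): F OR T → true.
(iii) public area — satisfied.
So (a) is satisfied (T AND T AND T).
(b) proximate cause — not satisfied.
(2): T OR F → true.
(a) entrant a minor — fails.
(i) condition ≥60 days old — holds.
(ii) no assumed risk — holds.
So (b) is satisfied (T AND T).
(c) not (exclusive control) — fails.
(3): F OR T OR F → true.
Overall: T AND T AND T → true.

Yes — liable.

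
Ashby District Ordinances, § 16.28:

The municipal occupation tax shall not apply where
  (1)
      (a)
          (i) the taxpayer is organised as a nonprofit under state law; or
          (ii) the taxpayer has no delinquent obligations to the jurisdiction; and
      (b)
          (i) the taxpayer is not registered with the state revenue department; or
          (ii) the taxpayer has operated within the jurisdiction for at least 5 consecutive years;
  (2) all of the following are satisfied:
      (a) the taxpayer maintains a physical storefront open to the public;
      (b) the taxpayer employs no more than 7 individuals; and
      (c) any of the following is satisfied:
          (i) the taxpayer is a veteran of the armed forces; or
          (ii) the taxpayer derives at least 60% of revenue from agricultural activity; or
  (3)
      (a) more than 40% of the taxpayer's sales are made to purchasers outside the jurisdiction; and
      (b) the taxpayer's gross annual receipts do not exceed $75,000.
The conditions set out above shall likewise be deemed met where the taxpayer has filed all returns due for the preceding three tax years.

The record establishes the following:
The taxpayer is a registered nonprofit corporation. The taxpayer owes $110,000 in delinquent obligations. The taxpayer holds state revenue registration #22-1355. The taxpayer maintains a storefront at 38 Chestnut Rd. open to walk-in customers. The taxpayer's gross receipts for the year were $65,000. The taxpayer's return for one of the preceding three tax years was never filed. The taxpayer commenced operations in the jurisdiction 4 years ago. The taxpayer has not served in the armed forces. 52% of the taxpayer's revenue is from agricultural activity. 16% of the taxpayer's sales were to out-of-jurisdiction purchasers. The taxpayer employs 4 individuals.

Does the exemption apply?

No — not exempt.

(i) nonprofit — met.
(ii) no delinquency — not met.
So (a) is satisfied (T OR F).
(i) not (state-registered) — not met.
(ii) ≥ 5 yrs in jurisdiction — not satisfied.
(b) = F OR F = false.
So (1) is not satisfied (T AND F).
(a) has storefront — satisfied.
(b) ≤ 7 employees — holds.
(i) veteran — not satisfied.
(ii) ≥60% agricultural — fails.
(c): F OR F → false.
So (2) is not satisfied (T AND T AND F).
(a) >40% out-of-jur. sales — not satisfied.
(b) receipts ≤ $75,000 — met.
(3) = F AND T = false.
Overall: F OR F OR F → false.
Exception (returns current) — not satisfied.
Result: main false OR exception false → false.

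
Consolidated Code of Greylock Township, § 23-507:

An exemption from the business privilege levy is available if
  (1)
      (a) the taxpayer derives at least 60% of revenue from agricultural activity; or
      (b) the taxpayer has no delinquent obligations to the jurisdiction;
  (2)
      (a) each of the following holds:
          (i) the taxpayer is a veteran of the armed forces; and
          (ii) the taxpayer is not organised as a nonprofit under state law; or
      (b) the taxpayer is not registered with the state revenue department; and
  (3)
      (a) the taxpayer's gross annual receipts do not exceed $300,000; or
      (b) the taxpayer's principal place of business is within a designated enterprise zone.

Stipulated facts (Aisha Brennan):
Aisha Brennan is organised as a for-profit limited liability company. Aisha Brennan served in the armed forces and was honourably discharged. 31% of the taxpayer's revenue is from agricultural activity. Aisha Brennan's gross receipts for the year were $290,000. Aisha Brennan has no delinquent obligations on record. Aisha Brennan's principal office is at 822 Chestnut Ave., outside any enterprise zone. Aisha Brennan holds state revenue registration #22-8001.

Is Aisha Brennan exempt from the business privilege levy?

Yes — exempt.

(a) ≥60% agricultural — fails.
(b) no delinquency — met.
So (1) is satisfied (F OR T).
(i) veteran — met.
(ii) not (nonprofit) — holds.
(a) = T AND T = true.
(b) not (state-registered) — not satisfied.
(2): T OR F → true.
(a) receipts ≤ $300,000 — met.
(b) in enterprise zone — fails.
So (3) is satisfied (T OR F).
So Overall is satisfied (T AND T AND T).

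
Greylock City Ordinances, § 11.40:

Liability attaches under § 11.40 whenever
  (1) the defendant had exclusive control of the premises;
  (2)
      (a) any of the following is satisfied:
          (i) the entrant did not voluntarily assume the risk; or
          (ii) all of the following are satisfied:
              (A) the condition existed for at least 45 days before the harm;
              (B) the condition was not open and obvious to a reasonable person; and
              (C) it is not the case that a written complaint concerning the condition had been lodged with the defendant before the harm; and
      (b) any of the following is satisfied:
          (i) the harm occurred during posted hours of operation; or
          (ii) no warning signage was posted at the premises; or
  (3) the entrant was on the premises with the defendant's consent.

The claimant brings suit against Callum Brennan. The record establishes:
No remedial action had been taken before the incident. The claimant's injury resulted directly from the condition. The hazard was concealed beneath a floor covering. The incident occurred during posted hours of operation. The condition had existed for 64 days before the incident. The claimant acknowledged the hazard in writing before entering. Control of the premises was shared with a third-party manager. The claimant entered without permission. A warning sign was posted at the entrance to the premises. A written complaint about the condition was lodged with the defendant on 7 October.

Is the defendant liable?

No — not liable.

(1) exclusive control — fails.
(i) no assumed risk — fails.
(A) condition ≥45 days old — satisfied.
(B) not open/obvious — met.
(C) not (complaint lodged) — fails.
(ii): T AND T AND F → false.
(a): F OR F → false.
(i) during posted hours — holds.
(ii) no signage posted — not met.
(b): T OR F → true.
(2) = F AND T = false.
(3) consent to enter — not met.
So Overall is not satisfied (F OR F OR F).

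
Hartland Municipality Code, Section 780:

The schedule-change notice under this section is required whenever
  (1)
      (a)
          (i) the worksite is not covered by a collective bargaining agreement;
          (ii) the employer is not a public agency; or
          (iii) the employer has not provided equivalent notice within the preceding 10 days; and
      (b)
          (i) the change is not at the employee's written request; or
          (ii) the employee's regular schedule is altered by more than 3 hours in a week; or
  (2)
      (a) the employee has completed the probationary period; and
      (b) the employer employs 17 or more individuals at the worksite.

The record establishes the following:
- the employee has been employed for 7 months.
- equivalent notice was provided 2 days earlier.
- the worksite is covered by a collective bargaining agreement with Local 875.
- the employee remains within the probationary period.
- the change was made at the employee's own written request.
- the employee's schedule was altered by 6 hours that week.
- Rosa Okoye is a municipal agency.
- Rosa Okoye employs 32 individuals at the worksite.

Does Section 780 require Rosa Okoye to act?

No — not required.

(i) no CBA — not met.
(ii) not (public agency) — not met.
(iii) no recent notice — not satisfied.
So (a) is not satisfied (F OR F OR F).
(i) not employee-requested — not met.
(ii) schedule shift > 3h — met.
(b): F OR T → true.
(1) = F AND T = false.
(a) past probation — fails.
(b) ≥ 17 at site — met.
(2): F AND T → false.
So Overall is not satisfied (F OR F).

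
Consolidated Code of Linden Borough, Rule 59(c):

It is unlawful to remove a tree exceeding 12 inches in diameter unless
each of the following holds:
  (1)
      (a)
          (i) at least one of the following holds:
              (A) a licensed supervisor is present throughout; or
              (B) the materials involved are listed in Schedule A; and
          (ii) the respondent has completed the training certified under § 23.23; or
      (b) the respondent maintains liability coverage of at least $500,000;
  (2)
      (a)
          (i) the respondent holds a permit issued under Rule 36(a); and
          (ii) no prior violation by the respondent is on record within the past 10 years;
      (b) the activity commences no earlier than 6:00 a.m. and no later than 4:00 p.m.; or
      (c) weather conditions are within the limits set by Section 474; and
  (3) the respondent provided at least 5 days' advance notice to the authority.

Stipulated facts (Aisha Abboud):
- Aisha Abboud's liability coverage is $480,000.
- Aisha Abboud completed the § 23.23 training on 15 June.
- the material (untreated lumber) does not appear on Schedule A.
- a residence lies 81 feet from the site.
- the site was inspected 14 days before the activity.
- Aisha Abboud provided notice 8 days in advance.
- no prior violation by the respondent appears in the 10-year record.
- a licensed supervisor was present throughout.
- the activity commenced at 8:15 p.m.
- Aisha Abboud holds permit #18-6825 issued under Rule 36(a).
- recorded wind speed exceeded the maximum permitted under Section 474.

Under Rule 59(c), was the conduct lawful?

(A) supervisor present — met.
(B) Schedule A material — not met.
So (i) is satisfied (T OR F).
(ii) training certified — met.
(a): T AND T → true.
(b) coverage ≥ $500,000 — not satisfied.
(1): T OR F → true.
(i) holds permit — holds.
(ii) no prior violation — satisfied.
(a) = T AND T = true.
(b) start within hours — fails.
(c) weather ok — not met.
So (2) is satisfied (T OR F OR F).
(3) ≥5 days' notice — holds.
Overall: T AND T AND T → true.

Yes — lawful.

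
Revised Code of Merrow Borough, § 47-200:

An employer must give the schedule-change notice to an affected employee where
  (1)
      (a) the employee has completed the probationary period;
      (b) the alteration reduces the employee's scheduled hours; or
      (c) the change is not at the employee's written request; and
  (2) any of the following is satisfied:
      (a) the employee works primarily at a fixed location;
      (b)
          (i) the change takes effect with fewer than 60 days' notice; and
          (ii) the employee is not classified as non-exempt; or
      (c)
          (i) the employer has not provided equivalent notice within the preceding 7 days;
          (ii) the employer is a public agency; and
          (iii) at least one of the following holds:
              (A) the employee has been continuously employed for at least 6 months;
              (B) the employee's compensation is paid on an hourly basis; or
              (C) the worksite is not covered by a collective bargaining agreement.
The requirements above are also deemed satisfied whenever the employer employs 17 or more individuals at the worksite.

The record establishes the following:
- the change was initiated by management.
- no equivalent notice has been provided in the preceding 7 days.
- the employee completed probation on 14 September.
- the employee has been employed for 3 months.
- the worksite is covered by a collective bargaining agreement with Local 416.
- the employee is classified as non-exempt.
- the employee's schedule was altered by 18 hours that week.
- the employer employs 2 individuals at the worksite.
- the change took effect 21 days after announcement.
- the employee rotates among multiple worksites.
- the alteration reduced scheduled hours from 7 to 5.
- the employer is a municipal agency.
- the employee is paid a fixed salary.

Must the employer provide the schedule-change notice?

(a) past probation — holds.
(b) hours reduced — satisfied.
(c) not employee-requested — met.
(1) = T OR T OR T = true.
(a) fixed location — not satisfied.
(i) < 60 days' notice — holds.
(ii) not (non-exempt) — fails.
(b): T AND F → false.
(i) no recent notice — met.
(ii) public agency — holds.
(A) tenure ≥ 6 mo. — not met.
(B) hourly-paid — not satisfied.
(C) no CBA — not met.
(iii) = F OR F OR F = false.
So (c) is not satisfied (T AND T AND F).
(2) = F OR F OR F = false.
Overall: T AND F → false.
Exception (≥ 17 at site) — not satisfied.
Result: main false OR exception false → false.

No — not required.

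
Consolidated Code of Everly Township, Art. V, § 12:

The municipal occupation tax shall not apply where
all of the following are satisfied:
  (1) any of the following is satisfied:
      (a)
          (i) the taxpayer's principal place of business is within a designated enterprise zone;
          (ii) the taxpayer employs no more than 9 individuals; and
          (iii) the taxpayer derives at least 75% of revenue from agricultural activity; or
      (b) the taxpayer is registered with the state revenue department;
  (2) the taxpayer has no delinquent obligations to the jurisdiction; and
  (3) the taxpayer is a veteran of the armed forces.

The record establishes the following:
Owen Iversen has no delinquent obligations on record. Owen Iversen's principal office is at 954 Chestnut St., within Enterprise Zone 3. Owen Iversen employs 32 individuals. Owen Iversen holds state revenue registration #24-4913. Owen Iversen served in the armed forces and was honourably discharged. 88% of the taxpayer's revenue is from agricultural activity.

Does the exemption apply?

(i) in enterprise zone — satisfied.
(ii) ≤ 9 employees — not satisfied.
(iii) ≥75% agricultural — satisfied.
(a): T AND F AND T → false.
(b) state-registered — met.
(1): F OR T → true.
(2) no delinquency — met.
(3) veteran — holds.
Overall: T AND T AND T → true.

Yes — exempt.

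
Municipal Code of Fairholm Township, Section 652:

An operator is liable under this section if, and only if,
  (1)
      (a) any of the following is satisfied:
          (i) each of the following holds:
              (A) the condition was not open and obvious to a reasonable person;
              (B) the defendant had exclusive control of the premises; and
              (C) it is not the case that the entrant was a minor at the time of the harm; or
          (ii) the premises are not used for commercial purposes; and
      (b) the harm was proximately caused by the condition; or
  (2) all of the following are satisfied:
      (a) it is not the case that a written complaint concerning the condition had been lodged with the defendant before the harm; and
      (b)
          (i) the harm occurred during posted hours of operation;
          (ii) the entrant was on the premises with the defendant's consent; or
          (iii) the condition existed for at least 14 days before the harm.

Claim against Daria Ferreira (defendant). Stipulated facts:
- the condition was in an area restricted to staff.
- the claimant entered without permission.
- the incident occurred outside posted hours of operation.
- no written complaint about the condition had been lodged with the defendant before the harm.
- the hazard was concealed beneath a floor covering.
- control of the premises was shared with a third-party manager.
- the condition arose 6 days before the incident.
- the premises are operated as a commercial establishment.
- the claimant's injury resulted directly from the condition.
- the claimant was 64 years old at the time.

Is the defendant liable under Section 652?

No — not liable.

(A) not open/obvious — satisfied.
(B) exclusive control — not met.
(C) not (entrant a minor) — satisfied.
So (i) is not satisfied (T AND F AND T).
(ii) not (commercial use) — not met.
(a): F OR F → false.
(b) proximate cause — satisfied.
So (1) is not satisfied (F AND T).
(a) not (complaint lodged) — satisfied.
(i) during posted hours — fails.
(ii) consent to enter — fails.
(iii) condition ≥14 days old — fails.
So (b) is not satisfied (F OR F OR F).
(2): T AND F → false.
Overall: F OR F → false.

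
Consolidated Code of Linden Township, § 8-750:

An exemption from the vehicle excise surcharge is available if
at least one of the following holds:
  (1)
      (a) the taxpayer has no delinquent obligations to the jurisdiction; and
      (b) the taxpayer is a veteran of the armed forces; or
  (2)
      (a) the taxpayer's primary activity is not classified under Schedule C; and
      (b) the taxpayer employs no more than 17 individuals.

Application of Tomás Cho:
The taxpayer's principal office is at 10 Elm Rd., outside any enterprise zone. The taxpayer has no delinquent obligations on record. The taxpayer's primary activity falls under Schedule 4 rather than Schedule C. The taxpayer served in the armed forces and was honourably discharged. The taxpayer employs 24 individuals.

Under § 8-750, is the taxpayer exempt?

(a) no delinquency — satisfied.
(b) veteran — holds.
(1): T AND T → true.
(a) not (Schedule C activity) — satisfied.
(b) ≤ 17 employees — fails.
(2): T AND F → false.
Overall: T OR F → true.

Yes — exempt.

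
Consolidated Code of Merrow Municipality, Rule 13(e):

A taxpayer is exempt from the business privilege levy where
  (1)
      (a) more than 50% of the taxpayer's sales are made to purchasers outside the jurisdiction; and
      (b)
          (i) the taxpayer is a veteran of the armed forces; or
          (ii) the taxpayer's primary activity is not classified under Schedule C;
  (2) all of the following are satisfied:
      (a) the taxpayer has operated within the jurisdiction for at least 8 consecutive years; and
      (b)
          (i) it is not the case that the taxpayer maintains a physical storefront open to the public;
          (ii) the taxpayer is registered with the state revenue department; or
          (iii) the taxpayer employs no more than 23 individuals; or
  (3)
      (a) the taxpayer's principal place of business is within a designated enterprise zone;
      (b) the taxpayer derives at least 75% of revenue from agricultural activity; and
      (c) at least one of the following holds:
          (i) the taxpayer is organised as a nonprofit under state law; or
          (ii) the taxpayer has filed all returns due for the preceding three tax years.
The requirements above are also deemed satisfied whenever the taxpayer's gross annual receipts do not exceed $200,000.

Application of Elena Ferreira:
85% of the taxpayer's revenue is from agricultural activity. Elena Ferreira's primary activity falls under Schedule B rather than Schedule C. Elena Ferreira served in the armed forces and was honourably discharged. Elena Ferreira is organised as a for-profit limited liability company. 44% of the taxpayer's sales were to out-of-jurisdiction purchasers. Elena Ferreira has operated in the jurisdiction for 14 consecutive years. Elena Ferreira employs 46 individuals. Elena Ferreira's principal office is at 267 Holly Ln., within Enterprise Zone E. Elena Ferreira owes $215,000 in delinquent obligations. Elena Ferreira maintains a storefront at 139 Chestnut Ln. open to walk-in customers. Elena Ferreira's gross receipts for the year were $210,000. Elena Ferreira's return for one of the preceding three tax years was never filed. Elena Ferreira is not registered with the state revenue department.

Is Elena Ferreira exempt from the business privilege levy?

No — not exempt.

(a) >50% out-of-jur. sales — fails.
(i) veteran — holds.
(ii) not (Schedule C activity) — met.
(b): T OR T → true.
So (1) is not satisfied (F AND T).
(a) ≥ 8 yrs in jurisdiction — met.
(i) not (has storefront) — not satisfied.
(ii) state-registered — not met.
(iii) ≤ 23 employees — fails.
(b): F OR F OR F → false.
(2) = T AND F = false.
(a) in enterprise zone — holds.
(b) ≥75% agricultural — satisfied.
(i) nonprofit — not satisfied.
(ii) returns current — not met.
(c) = F OR F = false.
So (3) is not satisfied (T AND T AND F).
So Overall is not satisfied (F OR F OR F).
Exception (receipts ≤ $200,000) — not satisfied.
Result: main false OR exception false → false.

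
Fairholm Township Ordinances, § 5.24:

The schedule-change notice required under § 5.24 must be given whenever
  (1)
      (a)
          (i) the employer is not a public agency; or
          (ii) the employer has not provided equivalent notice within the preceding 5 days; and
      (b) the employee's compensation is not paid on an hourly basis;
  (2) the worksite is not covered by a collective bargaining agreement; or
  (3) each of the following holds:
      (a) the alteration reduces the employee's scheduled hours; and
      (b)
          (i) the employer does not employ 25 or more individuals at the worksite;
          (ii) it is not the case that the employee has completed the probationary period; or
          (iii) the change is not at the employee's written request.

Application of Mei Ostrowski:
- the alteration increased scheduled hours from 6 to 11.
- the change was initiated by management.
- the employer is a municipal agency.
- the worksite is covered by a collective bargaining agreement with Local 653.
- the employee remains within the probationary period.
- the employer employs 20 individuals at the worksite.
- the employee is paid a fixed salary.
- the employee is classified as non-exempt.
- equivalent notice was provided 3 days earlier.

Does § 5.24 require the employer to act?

No — not required.

(i) not (public agency) — fails.
(ii) no recent notice — not satisfied.
So (a) is not satisfied (F OR F).
(b) not (hourly-paid) — met.
(1): F AND T → false.
(2) no CBA — not met.
(a) hours reduced — not met.
(i) not (≥ 25 at site) — met.
(ii) not (past probation) — satisfied.
(iii) not employee-requested — met.
(b): T OR T OR T → true.
So (3) is not satisfied (F AND T).
So Overall is not satisfied (F OR F OR F).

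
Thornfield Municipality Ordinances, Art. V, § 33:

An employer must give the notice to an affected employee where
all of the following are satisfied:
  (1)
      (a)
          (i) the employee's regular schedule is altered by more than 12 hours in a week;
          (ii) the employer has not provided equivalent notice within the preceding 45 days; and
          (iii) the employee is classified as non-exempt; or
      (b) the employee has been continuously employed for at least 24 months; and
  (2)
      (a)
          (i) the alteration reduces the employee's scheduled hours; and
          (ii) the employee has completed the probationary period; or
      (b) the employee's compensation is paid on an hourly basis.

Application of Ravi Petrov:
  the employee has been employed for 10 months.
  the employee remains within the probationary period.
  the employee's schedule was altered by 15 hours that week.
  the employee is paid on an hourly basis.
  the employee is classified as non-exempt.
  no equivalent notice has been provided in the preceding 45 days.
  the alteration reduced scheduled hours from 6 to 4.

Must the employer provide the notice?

(i) schedule shift > 12h — satisfied.
(ii) no recent notice — met.
(iii) non-exempt — satisfied.
(a) = T AND T AND T = true.
(b) tenure ≥ 24 mo. — not met.
(1): T OR F → true.
(i) hours reduced — holds.
(ii) past probation — not satisfied.
(a) = T AND F = false.
(b) hourly-paid — met.
So (2) is satisfied (F OR T).
So Overall is satisfied (T AND T).

Yes — required.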